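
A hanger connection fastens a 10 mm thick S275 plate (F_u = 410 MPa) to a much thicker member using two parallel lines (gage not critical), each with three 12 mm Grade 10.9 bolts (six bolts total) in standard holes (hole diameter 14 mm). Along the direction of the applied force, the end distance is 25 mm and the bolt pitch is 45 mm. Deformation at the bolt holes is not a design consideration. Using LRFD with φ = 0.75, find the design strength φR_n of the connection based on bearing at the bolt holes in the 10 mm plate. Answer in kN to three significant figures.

Per bolt r_n = 1.5 l_c t F_u ≤ 3.0 d t F_u; upper limit = 3.0 × 12 × 10 × 410 / 1000 = 147.6 kN.
Edge bolt: l_c = 25 − 14/2 = 18 mm → 1.5 × 18 × 10 × 410 / 1000 = 110.7 → r_n = 110.7 kN.
Interior bolts: l_c = 45 − 14 = 31 mm → 1.5 × 31 × 10 × 410 / 1000 = 190.7 → r_n = 147.6 kN.
R_n = 2 × 110.7 + 4 × 147.6 = 811.8 kN.
Design strength φR_n = 0.75 × 811.8 = 609 kN.

609 kN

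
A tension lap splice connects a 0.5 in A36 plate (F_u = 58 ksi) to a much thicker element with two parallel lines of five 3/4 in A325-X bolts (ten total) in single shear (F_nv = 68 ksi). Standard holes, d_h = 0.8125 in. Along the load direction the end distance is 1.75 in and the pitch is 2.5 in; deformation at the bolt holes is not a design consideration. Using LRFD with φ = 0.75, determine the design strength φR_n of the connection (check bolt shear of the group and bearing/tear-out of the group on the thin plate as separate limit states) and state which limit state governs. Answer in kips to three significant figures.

Bolt shear: A_b = π·0.75²/4 = 0.4418 in²; R_n = 68 × 0.4418 × 10 × 1 = 300.4 kips → 0.75 × 300.4 = 225 kips.
Bearing (1.5 l_c t F_u ≤ 3.0 d t F_u): upper limit = 3.0·0.75·0.5·58 = 65.25 kips.
  Edge l_c = 1.75 − 0.8125/2 = 1.344 → r_n = 58.45 kips; interior l_c = 2.5 − 0.8125 = 1.688 → r_n = 65.25 kips.
  R_n,bearing = 2·58.45 + 8·65.25 = 638.9 kips → 0.75 × 638.9 = 479 kips.
Bolt shear governs: 225 kips.

225 kips (bolt shear governs)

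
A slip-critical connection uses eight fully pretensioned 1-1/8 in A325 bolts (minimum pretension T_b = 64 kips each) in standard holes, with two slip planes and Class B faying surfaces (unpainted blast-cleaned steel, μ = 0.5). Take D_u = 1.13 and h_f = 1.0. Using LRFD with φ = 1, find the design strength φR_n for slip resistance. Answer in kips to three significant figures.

579 kips

R_n = μ · D_u · h_f · T_b · n_s · n_b = 0.5 × 1.13 × 1.0 × 64 × 2 × 8 = 578.6 kips.
Design strength φR_n = 1 × 578.6 = 579 kips.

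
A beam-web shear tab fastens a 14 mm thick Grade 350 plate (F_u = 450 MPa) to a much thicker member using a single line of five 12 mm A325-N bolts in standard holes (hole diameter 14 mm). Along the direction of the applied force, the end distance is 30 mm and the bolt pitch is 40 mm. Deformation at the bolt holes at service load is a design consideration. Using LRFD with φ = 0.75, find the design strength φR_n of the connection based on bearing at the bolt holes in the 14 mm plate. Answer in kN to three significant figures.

Per bolt r_n = 1.2 l_c t F_u ≤ 2.4 d t F_u; upper limit = 2.4 × 12 × 14 × 450 / 1000 = 181.4 kN.
Edge bolt: l_c = 30 − 14/2 = 23 mm → 1.2 × 23 × 14 × 450 / 1000 = 173.9 → r_n = 173.9 kN.
Interior bolts: l_c = 40 − 14 = 26 mm → 1.2 × 26 × 14 × 450 / 1000 = 196.6 → r_n = 181.4 kN.
R_n = 1 × 173.9 + 4 × 181.4 = 899.6 kN.
Design strength φR_n = 0.75 × 899.6 = 675 kN.

675 kN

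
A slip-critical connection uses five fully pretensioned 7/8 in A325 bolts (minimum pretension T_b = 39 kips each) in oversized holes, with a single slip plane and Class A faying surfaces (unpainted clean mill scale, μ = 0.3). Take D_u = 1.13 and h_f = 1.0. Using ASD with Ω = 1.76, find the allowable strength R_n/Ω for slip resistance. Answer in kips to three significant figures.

R_n = μ · D_u · h_f · T_b · n_s · n_b = 0.3 × 1.13 × 1.0 × 39 × 1 × 5 = 66.1 kips.
Allowable strength R_n/Ω = 66.1 / 1.76 = 37.6 kips.

37.6 kips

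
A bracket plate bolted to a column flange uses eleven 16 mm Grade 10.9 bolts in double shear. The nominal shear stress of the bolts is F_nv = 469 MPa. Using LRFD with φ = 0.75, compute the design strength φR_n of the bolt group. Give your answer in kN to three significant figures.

1560 kN

A_b = π × 16² / 4 = 201.1 mm².
R_n = F_nv · A_b · n · n_s = 469 × 201.1 × 11 × 2 / 1000 = 2075 kN.
Design strength φR_n = 0.75 × 2075 = 1560 kN.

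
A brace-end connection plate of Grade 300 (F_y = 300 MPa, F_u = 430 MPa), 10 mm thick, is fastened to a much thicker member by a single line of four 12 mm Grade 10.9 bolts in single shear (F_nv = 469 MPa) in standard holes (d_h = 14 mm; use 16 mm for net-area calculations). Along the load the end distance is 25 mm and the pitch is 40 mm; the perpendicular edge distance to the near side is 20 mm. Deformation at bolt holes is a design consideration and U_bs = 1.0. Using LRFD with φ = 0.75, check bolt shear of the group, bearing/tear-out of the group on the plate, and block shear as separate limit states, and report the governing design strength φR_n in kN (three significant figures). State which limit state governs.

159 kN (bolt shear governs)

Bolt shear: A_b = π·12²/4 = 113.1 mm²; R_n = 469 × 113.1 × 4 × 1 / 1000 = 212.2 kN → 0.75 × 212.2 = 159 kN.
Bearing: edge l_c = 18, r_n = 92.88 kN; interior l_c = 26, r_n = 123.8 kN; R_n = 92.88 + 3·123.8 = 464.4 kN → 348 kN.
Block shear: A_gv = 1450, A_nv = 890, A_nt = 120 mm²; R_n = min(0.6F_uA_nv, 0.6F_yA_gv) + U_bs·F_u·A_nt = 281.2 kN → 211 kN.
Bolt shear governs: 159 kN.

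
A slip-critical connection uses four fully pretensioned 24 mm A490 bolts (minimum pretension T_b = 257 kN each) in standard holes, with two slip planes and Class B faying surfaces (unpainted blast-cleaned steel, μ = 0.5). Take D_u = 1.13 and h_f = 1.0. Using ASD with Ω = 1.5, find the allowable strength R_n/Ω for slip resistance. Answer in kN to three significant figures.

R_n = μ · D_u · h_f · T_b · n_s · n_b = 0.5 × 1.13 × 1.0 × 257 × 2 × 4 = 1162 kN.
Allowable strength R_n/Ω = 1162 / 1.5 = 774 kN.

774 kN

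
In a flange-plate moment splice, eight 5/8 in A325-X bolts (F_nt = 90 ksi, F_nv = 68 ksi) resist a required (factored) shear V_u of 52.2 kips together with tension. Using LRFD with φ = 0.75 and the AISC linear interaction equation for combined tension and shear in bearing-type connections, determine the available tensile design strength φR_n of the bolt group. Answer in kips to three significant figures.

A_b = π·0.625²/4 = 0.3068 in²; f_rv = 52.2 / (8 × 0.3068) = 21.27 ksi.
F'_nt = 1.3 F_nt − (F_nt / φF_nv) f_rv = 1.3·90 − (90/(0.75·68))·21.27 = 79.47 ksi, capped at F_nt → F'_nt = 79.47 ksi.
R_n = F'_nt · A_b · n = 79.47 × 0.3068 × 8 = 195 kips.
Design strength φR_n = 0.75 × 195 = 146 kips.

146 kips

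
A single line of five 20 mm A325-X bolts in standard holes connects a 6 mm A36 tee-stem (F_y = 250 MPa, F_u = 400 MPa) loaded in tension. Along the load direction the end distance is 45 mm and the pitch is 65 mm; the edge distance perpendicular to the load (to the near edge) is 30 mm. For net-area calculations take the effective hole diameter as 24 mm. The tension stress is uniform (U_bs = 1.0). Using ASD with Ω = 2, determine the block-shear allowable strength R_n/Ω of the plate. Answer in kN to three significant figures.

Shear plane L_v = 45 + 4·65 = 305 mm; A_gv = 305 × 6 = 1830 mm².
A_nv = (305 − 4.5·24) × 6 = 1182 mm².
A_nt = (30 − 0.5·24) × 6 = 108 mm².
0.6 F_u A_nv = 283.7 kN; 0.6 F_y A_gv = 274.5 kN → shear yielding governs the shear term.
R_n = 274.5 + 1.0 × 400 × 108 / 1000 = 317.7 kN.
Allowable strength R_n/Ω = 317.7 / 2 = 159 kN.

159 kN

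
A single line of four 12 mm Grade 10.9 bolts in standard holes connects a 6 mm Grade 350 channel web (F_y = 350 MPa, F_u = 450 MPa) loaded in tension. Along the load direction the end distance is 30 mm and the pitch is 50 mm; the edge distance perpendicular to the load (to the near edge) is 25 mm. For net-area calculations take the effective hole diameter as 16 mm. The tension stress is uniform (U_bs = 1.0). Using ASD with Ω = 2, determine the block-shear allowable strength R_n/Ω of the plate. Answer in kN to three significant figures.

Shear plane L_v = 30 + 3·50 = 180 mm; A_gv = 180 × 6 = 1080 mm².
A_nv = (180 − 3.5·16) × 6 = 744 mm².
A_nt = (25 − 0.5·16) × 6 = 102 mm².
0.6 F_u A_nv = 200.9 kN; 0.6 F_y A_gv = 226.8 kN → shear rupture governs the shear term.
R_n = 200.9 + 1.0 × 450 × 102 / 1000 = 246.8 kN.
Allowable strength R_n/Ω = 246.8 / 2 = 123 kN.

123 kN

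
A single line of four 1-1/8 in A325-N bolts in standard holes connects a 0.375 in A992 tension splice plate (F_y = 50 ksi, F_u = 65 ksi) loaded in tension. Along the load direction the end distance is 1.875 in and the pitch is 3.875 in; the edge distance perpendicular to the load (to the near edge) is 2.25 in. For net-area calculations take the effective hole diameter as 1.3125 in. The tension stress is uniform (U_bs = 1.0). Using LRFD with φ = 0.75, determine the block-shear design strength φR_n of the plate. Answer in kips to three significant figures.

Shear plane L_v = 1.875 + 3·3.875 = 13.5 in; A_gv = 13.5 × 0.375 = 5.062 in².
A_nv = (13.5 − 3.5·1.3125) × 0.375 = 3.34 in².
A_nt = (2.25 − 0.5·1.3125) × 0.375 = 0.5977 in².
0.6 F_u A_nv = 130.3 kips; 0.6 F_y A_gv = 151.9 kips → shear rupture governs the shear term.
R_n = 130.3 + 1.0 × 65 × 0.5977 = 169.1 kips.
Design strength φR_n = 0.75 × 169.1 = 127 kips.

127 kips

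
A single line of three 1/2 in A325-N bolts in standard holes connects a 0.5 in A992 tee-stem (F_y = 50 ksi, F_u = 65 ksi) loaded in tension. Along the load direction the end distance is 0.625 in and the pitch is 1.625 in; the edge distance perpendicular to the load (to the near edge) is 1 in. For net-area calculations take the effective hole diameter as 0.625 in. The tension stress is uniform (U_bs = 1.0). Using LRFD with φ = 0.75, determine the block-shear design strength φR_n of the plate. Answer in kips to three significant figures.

Shear plane L_v = 0.625 + 2·1.625 = 3.875 in; A_gv = 3.875 × 0.5 = 1.938 in².
A_nv = (3.875 − 2.5·0.625) × 0.5 = 1.156 in².
A_nt = (1 − 0.5·0.625) × 0.5 = 0.3438 in².
0.6 F_u A_nv = 45.09 kips; 0.6 F_y A_gv = 58.12 kips → shear rupture governs the shear term.
R_n = 45.09 + 1.0 × 65 × 0.3438 = 67.44 kips.
Design strength φR_n = 0.75 × 67.44 = 50.6 kips.

50.6 kips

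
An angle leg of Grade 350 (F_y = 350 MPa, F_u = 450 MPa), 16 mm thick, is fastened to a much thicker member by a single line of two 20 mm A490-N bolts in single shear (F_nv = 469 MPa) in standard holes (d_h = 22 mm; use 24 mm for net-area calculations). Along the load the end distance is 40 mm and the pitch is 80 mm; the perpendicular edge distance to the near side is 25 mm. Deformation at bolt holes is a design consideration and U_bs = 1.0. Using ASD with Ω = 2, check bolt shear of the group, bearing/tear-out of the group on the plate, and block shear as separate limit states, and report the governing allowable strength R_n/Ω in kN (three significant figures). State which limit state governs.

147 kN (bolt shear governs)

Bolt shear: A_b = π·20²/4 = 314.2 mm²; R_n = 469 × 314.2 × 2 × 1 / 1000 = 294.7 kN → 294.7 / 2 = 147 kN.
Bearing: edge l_c = 29, r_n = 250.6 kN; interior l_c = 58, r_n = 345.6 kN; R_n = 250.6 + 1·345.6 = 596.2 kN → 298 kN.
Block shear: A_gv = 1920, A_nv = 1344, A_nt = 208 mm²; R_n = min(0.6F_uA_nv, 0.6F_yA_gv) + U_bs·F_u·A_nt = 456.5 kN → 228 kN.
Bolt shear governs: 147 kN.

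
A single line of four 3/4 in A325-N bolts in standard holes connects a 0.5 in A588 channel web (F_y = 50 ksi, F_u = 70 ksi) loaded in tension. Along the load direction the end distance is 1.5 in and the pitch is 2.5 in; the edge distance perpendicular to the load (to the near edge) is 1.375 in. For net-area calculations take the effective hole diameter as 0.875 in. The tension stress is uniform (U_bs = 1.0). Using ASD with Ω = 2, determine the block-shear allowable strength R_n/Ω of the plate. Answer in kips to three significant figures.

78.8 kips

Shear plane L_v = 1.5 + 3·2.5 = 9 in; A_gv = 9 × 0.5 = 4.5 in².
A_nv = (9 − 3.5·0.875) × 0.5 = 2.969 in².
A_nt = (1.375 − 0.5·0.875) × 0.5 = 0.4688 in².
0.6 F_u A_nv = 124.7 kips; 0.6 F_y A_gv = 135 kips → shear rupture governs the shear term.
R_n = 124.7 + 1.0 × 70 × 0.4688 = 157.5 kips.
Allowable strength R_n/Ω = 157.5 / 2 = 78.8 kips.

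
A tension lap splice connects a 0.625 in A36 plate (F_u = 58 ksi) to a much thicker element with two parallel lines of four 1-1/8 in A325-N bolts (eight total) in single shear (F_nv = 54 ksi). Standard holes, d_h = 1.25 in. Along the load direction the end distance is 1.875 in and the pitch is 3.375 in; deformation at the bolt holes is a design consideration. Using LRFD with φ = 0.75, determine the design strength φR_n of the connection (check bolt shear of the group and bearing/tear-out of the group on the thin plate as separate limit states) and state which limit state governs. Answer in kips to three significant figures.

322 kips (bolt shear governs)

Bolt shear: A_b = π·1.125²/4 = 0.994 in²; R_n = 54 × 0.994 × 8 × 1 = 429.4 kips → 0.75 × 429.4 = 322 kips.
Bearing (1.2 l_c t F_u ≤ 2.4 d t F_u): upper limit = 2.4·1.125·0.625·58 = 97.87 kips.
  Edge l_c = 1.875 − 1.25/2 = 1.25 → r_n = 54.38 kips; interior l_c = 3.375 − 1.25 = 2.125 → r_n = 92.44 kips.
  R_n,bearing = 2·54.38 + 6·92.44 = 663.4 kips → 0.75 × 663.4 = 498 kips.
Bolt shear governs: 322 kips.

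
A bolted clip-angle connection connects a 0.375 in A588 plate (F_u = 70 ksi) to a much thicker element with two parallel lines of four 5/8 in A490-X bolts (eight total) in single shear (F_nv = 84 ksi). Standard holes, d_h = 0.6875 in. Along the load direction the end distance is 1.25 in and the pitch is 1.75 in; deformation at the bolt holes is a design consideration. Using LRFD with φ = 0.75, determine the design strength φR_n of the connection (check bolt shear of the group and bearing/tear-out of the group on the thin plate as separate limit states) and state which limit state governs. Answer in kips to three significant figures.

Bolt shear: A_b = π·0.625²/4 = 0.3068 in²; R_n = 84 × 0.3068 × 8 × 1 = 206.2 kips → 0.75 × 206.2 = 155 kips.
Bearing (1.2 l_c t F_u ≤ 2.4 d t F_u): upper limit = 2.4·0.625·0.375·70 = 39.38 kips.
  Edge l_c = 1.25 − 0.6875/2 = 0.9062 → r_n = 28.55 kips; interior l_c = 1.75 − 0.6875 = 1.062 → r_n = 33.47 kips.
  R_n,bearing = 2·28.55 + 6·33.47 = 257.9 kips → 0.75 × 257.9 = 193 kips.
Bolt shear governs: 155 kips.

155 kips (bolt shear governs)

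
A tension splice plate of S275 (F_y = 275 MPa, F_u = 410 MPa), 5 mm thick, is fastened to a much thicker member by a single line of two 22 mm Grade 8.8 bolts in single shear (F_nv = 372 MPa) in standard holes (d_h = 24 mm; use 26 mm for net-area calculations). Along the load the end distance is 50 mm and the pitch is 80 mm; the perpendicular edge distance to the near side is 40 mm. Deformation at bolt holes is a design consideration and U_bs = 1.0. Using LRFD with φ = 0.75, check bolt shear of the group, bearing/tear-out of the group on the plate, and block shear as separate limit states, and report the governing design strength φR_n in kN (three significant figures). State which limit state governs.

122 kN (block shear governs)

Bolt shear: A_b = π·22²/4 = 380.1 mm²; R_n = 372 × 380.1 × 2 × 1 / 1000 = 282.8 kN → 0.75 × 282.8 = 212 kN.
Bearing: edge l_c = 38, r_n = 93.48 kN; interior l_c = 56, r_n = 108.2 kN; R_n = 93.48 + 1·108.2 = 201.7 kN → 151 kN.
Block shear: A_gv = 650, A_nv = 455, A_nt = 135 mm²; R_n = min(0.6F_uA_nv, 0.6F_yA_gv) + U_bs·F_u·A_nt = 162.6 kN → 122 kN.
Block shear governs: 122 kN.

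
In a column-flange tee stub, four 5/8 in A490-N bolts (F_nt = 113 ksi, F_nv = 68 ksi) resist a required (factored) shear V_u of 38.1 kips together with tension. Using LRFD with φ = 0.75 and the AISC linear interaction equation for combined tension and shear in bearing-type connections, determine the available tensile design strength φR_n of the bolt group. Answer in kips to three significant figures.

A_b = π·0.625²/4 = 0.3068 in²; f_rv = 38.1 / (4 × 0.3068) = 31.05 ksi.
F'_nt = 1.3 F_nt − (F_nt / φF_nv) f_rv = 1.3·113 − (113/(0.75·68))·31.05 = 78.11 ksi, capped at F_nt → F'_nt = 78.11 ksi.
R_n = F'_nt · A_b · n = 78.11 × 0.3068 × 4 = 95.86 kips.
Design strength φR_n = 0.75 × 95.86 = 71.9 kips.

71.9 kips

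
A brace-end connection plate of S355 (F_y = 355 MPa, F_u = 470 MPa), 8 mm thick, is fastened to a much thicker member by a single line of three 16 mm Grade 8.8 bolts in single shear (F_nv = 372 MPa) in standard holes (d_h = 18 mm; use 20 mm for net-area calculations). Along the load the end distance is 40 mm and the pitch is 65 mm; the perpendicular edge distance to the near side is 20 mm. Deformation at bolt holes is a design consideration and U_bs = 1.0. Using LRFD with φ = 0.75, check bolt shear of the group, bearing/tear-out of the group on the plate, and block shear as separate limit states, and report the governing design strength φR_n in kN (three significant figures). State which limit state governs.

168 kN (bolt shear governs)

Bolt shear: A_b = π·16²/4 = 201.1 mm²; R_n = 372 × 201.1 × 3 × 1 / 1000 = 224.4 kN → 0.75 × 224.4 = 168 kN.
Bearing: edge l_c = 31, r_n = 139.9 kN; interior l_c = 47, r_n = 144.4 kN; R_n = 139.9 + 2·144.4 = 428.6 kN → 321 kN.
Block shear: A_gv = 1360, A_nv = 960, A_nt = 80 mm²; R_n = min(0.6F_uA_nv, 0.6F_yA_gv) + U_bs·F_u·A_nt = 308.3 kN → 231 kN.
Bolt shear governs: 168 kN.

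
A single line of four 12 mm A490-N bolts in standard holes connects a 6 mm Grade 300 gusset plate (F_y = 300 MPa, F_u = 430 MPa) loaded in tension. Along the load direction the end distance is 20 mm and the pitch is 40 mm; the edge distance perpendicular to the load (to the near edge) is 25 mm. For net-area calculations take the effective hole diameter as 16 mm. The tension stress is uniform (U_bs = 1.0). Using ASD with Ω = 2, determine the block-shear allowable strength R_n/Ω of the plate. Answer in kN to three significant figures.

86.9 kN

Shear plane L_v = 20 + 3·40 = 140 mm; A_gv = 140 × 6 = 840 mm².
A_nv = (140 − 3.5·16) × 6 = 504 mm².
A_nt = (25 − 0.5·16) × 6 = 102 mm².
0.6 F_u A_nv = 130 kN; 0.6 F_y A_gv = 151.2 kN → shear rupture governs the shear term.
R_n = 130 + 1.0 × 430 × 102 / 1000 = 173.9 kN.
Allowable strength R_n/Ω = 173.9 / 2 = 86.9 kN.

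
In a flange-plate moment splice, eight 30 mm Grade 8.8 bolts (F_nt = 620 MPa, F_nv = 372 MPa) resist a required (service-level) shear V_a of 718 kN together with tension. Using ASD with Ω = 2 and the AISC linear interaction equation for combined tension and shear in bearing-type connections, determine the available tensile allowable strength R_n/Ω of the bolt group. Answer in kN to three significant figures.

1080 kN

A_b = π·30²/4 = 706.9 mm²; f_rv = 718 × 1000 / (8 × 706.9) = 127 MPa.
F'_nt = 1.3 F_nt − (Ω F_nt / F_nv) f_rv = 1.3·620 − (2·620/372)·127 = 382.8 MPa, capped at F_nt → F'_nt = 382.8 MPa.
R_n = F'_nt · A_b · n = 382.8 × 706.9 × 8 / 1000 = 2164 kN.
Allowable strength R_n/Ω = 2164 / 2 = 1080 kN.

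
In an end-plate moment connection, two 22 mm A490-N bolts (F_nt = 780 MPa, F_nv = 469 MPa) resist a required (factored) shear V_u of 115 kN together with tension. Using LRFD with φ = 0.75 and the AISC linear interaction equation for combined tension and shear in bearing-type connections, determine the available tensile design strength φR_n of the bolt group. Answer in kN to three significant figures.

A_b = π·22²/4 = 380.1 mm²; f_rv = 115 × 1000 / (2 × 380.1) = 151.3 MPa.
F'_nt = 1.3 F_nt − (F_nt / φF_nv) f_rv = 1.3·780 − (780/(0.75·469))·151.3 = 678.6 MPa, capped at F_nt → F'_nt = 678.6 MPa.
R_n = F'_nt · A_b · n = 678.6 × 380.1 × 2 / 1000 = 515.9 kN.
Design strength φR_n = 0.75 × 515.9 = 387 kN.

387 kN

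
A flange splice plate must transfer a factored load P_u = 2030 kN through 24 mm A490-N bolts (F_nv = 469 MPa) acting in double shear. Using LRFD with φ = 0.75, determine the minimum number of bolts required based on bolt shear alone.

7 bolts

A_b = π·24²/4 = 452.4 mm².
Per-bolt design strength φR_n = 0.75 × 469 × 452.4 × 2 / 1000 = 318.3 kN.
n ≥ 2030 / 318.3 = 6.379 → use 7 bolts.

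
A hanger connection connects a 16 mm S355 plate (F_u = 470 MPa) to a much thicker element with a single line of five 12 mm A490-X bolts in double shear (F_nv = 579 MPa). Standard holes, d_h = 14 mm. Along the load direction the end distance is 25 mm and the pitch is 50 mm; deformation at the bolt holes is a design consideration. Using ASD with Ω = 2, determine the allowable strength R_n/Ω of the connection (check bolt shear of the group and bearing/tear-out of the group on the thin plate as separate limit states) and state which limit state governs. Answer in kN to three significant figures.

327 kN (bolt shear governs)

Bolt shear: A_b = π·12²/4 = 113.1 mm²; R_n = 579 × 113.1 × 5 × 2 / 1000 = 654.8 kN → 654.8 / 2 = 327 kN.
Bearing (1.2 l_c t F_u ≤ 2.4 d t F_u): upper limit = 2.4·12·16·470 / 1000 = 216.6 kN.
  Edge l_c = 25 − 14/2 = 18 → r_n = 162.4 kN; interior l_c = 50 − 14 = 36 → r_n = 216.6 kN.
  R_n,bearing = 1·162.4 + 4·216.6 = 1029 kN → 1029 / 2 = 514 kN.
Bolt shear governs: 327 kN.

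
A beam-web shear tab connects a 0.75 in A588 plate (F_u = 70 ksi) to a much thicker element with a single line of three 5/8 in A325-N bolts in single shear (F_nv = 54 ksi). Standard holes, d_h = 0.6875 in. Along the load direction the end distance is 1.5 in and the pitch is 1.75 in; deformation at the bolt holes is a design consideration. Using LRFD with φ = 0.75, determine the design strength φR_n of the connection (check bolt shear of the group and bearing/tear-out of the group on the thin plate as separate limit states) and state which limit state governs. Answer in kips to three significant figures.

37.3 kips (bolt shear governs)

Bolt shear: A_b = π·0.625²/4 = 0.3068 in²; R_n = 54 × 0.3068 × 3 × 1 = 49.7 kips → 0.75 × 49.7 = 37.3 kips.
Bearing (1.2 l_c t F_u ≤ 2.4 d t F_u): upper limit = 2.4·0.625·0.75·70 = 78.75 kips.
  Edge l_c = 1.5 − 0.6875/2 = 1.156 → r_n = 72.84 kips; interior l_c = 1.75 − 0.6875 = 1.062 → r_n = 66.94 kips.
  R_n,bearing = 1·72.84 + 2·66.94 = 206.7 kips → 0.75 × 206.7 = 155 kips.
Bolt shear governs: 37.3 kips.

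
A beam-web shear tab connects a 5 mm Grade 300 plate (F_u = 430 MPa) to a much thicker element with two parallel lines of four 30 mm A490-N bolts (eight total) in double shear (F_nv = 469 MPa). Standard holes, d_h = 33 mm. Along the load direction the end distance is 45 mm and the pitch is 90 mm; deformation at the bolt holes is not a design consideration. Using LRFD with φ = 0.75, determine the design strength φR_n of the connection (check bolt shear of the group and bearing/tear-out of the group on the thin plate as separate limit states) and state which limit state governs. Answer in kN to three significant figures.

965 kN (bearing governs)

Bolt shear: A_b = π·30²/4 = 706.9 mm²; R_n = 469 × 706.9 × 8 × 2 / 1000 = 5304 kN → 0.75 × 5304 = 3980 kN.
Bearing (1.5 l_c t F_u ≤ 3.0 d t F_u): upper limit = 3.0·30·5·430 / 1000 = 193.5 kN.
  Edge l_c = 45 − 33/2 = 28.5 → r_n = 91.91 kN; interior l_c = 90 − 33 = 57 → r_n = 183.8 kN.
  R_n,bearing = 2·91.91 + 6·183.8 = 1287 kN → 0.75 × 1287 = 965 kN.
Bearing governs: 965 kN.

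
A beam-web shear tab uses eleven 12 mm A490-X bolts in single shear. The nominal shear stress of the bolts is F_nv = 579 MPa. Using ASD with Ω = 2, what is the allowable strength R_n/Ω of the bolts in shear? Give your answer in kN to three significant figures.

A_b = π × 12² / 4 = 113.1 mm².
R_n = F_nv · A_b · n · n_s = 579 × 113.1 × 11 × 1 / 1000 = 720.3 kN.
Allowable strength R_n/Ω = 720.3 / 2 = 360 kN.

360 kN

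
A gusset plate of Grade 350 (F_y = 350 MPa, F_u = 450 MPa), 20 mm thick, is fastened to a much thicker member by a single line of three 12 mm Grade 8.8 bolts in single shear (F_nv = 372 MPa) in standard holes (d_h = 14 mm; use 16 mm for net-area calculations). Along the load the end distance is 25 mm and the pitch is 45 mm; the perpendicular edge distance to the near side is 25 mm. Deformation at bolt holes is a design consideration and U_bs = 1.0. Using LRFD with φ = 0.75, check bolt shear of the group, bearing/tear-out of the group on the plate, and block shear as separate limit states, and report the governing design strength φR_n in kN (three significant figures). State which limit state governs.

Bolt shear: A_b = π·12²/4 = 113.1 mm²; R_n = 372 × 113.1 × 3 × 1 / 1000 = 126.2 kN → 0.75 × 126.2 = 94.7 kN.
Bearing: edge l_c = 18, r_n = 194.4 kN; interior l_c = 31, r_n = 259.2 kN; R_n = 194.4 + 2·259.2 = 712.8 kN → 535 kN.
Block shear: A_gv = 2300, A_nv = 1500, A_nt = 340 mm²; R_n = min(0.6F_uA_nv, 0.6F_yA_gv) + U_bs·F_u·A_nt = 558 kN → 418 kN.
Bolt shear governs: 94.7 kN.

94.7 kN (bolt shear governs)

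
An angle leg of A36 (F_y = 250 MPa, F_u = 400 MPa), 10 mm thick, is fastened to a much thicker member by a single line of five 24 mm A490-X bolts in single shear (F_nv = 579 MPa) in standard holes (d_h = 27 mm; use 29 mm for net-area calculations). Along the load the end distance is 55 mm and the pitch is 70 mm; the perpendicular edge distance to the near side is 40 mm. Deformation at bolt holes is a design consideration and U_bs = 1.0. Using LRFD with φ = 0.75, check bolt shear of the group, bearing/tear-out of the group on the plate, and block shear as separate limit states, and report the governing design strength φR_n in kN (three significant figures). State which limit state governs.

445 kN (block shear governs)

Bolt shear: A_b = π·24²/4 = 452.4 mm²; R_n = 579 × 452.4 × 5 × 1 / 1000 = 1310 kN → 0.75 × 1310 = 982 kN.
Bearing: edge l_c = 41.5, r_n = 199.2 kN; interior l_c = 43, r_n = 206.4 kN; R_n = 199.2 + 4·206.4 = 1025 kN → 769 kN.
Block shear: A_gv = 3350, A_nv = 2045, A_nt = 255 mm²; R_n = min(0.6F_uA_nv, 0.6F_yA_gv) + U_bs·F_u·A_nt = 592.8 kN → 445 kN.
Block shear governs: 445 kN.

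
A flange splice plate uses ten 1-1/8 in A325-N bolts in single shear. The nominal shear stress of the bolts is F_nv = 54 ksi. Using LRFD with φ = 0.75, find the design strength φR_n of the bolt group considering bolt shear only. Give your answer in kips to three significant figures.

A_b = π × 1.125² / 4 = 0.994 in².
R_n = F_nv · A_b · n · n_s = 54 × 0.994 × 10 × 1 = 536.8 kips.
Design strength φR_n = 0.75 × 536.8 = 403 kips.

403 kips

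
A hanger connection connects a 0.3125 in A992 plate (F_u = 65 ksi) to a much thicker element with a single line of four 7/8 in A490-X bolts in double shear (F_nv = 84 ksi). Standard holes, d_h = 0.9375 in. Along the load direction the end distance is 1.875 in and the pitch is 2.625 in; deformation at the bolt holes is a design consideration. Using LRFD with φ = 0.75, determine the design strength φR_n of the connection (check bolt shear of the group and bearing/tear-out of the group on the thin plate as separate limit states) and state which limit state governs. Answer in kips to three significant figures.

Bolt shear: A_b = π·0.875²/4 = 0.6013 in²; R_n = 84 × 0.6013 × 4 × 2 = 404.1 kips → 0.75 × 404.1 = 303 kips.
Bearing (1.2 l_c t F_u ≤ 2.4 d t F_u): upper limit = 2.4·0.875·0.3125·65 = 42.66 kips.
  Edge l_c = 1.875 − 0.9375/2 = 1.406 → r_n = 34.28 kips; interior l_c = 2.625 − 0.9375 = 1.688 → r_n = 41.13 kips.
  R_n,bearing = 1·34.28 + 3·41.13 = 157.7 kips → 0.75 × 157.7 = 118 kips.
Bearing governs: 118 kips.

118 kips (bearing governs)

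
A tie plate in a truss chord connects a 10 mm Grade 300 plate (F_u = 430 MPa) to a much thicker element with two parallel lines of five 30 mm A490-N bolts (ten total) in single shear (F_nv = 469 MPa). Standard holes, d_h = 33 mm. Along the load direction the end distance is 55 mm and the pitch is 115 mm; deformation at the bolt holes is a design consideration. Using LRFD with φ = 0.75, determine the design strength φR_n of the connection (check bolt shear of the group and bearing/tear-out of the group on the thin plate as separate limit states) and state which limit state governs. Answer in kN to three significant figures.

2160 kN (bearing governs)

Bolt shear: A_b = π·30²/4 = 706.9 mm²; R_n = 469 × 706.9 × 10 × 1 / 1000 = 3315 kN → 0.75 × 3315 = 2490 kN.
Bearing (1.2 l_c t F_u ≤ 2.4 d t F_u): upper limit = 2.4·30·10·430 / 1000 = 309.6 kN.
  Edge l_c = 55 − 33/2 = 38.5 → r_n = 198.7 kN; interior l_c = 115 − 33 = 82 → r_n = 309.6 kN.
  R_n,bearing = 2·198.7 + 8·309.6 = 2874 kN → 0.75 × 2874 = 2160 kN.
Bearing governs: 2160 kN.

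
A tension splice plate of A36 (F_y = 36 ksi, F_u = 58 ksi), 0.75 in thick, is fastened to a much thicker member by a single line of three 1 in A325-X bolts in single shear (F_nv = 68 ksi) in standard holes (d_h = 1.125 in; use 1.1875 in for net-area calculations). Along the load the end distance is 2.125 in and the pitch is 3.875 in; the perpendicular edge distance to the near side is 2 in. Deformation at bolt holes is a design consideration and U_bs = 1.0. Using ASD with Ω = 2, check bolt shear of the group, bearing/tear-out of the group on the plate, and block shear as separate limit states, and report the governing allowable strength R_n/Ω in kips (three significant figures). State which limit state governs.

80.1 kips (bolt shear governs)

Bolt shear: A_b = π·1²/4 = 0.7854 in²; R_n = 68 × 0.7854 × 3 × 1 = 160.2 kips → 160.2 / 2 = 80.1 kips.
Bearing: edge l_c = 1.562, r_n = 81.56 kips; interior l_c = 2.75, r_n = 104.4 kips; R_n = 81.56 + 2·104.4 = 290.4 kips → 145 kips.
Block shear: A_gv = 7.406, A_nv = 5.18, A_nt = 1.055 in²; R_n = min(0.6F_uA_nv, 0.6F_yA_gv) + U_bs·F_u·A_nt = 221.1 kips → 111 kips.
Bolt shear governs: 80.1 kips.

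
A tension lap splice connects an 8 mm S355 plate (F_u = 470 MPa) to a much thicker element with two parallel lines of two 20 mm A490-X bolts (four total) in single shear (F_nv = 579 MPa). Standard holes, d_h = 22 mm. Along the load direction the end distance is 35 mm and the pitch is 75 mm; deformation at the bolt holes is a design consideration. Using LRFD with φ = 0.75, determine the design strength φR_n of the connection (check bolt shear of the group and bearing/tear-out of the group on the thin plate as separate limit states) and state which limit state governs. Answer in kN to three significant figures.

433 kN (bearing governs)

Bolt shear: A_b = π·20²/4 = 314.2 mm²; R_n = 579 × 314.2 × 4 × 1 / 1000 = 727.6 kN → 0.75 × 727.6 = 546 kN.
Bearing (1.2 l_c t F_u ≤ 2.4 d t F_u): upper limit = 2.4·20·8·470 / 1000 = 180.5 kN.
  Edge l_c = 35 − 22/2 = 24 → r_n = 108.3 kN; interior l_c = 75 − 22 = 53 → r_n = 180.5 kN.
  R_n,bearing = 2·108.3 + 2·180.5 = 577.5 kN → 0.75 × 577.5 = 433 kN.
Bearing governs: 433 kN.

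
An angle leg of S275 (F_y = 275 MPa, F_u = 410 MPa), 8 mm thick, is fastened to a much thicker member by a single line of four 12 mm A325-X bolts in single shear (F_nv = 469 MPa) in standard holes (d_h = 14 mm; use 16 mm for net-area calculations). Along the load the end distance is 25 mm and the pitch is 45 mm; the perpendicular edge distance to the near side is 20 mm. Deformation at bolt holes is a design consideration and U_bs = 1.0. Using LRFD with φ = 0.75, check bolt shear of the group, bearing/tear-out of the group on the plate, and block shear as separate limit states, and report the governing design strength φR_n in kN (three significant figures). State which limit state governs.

159 kN (bolt shear governs)

Bolt shear: A_b = π·12²/4 = 113.1 mm²; R_n = 469 × 113.1 × 4 × 1 / 1000 = 212.2 kN → 0.75 × 212.2 = 159 kN.
Bearing: edge l_c = 18, r_n = 70.85 kN; interior l_c = 31, r_n = 94.46 kN; R_n = 70.85 + 3·94.46 = 354.2 kN → 266 kN.
Block shear: A_gv = 1280, A_nv = 832, A_nt = 96 mm²; R_n = min(0.6F_uA_nv, 0.6F_yA_gv) + U_bs·F_u·A_nt = 244 kN → 183 kN.
Bolt shear governs: 159 kN.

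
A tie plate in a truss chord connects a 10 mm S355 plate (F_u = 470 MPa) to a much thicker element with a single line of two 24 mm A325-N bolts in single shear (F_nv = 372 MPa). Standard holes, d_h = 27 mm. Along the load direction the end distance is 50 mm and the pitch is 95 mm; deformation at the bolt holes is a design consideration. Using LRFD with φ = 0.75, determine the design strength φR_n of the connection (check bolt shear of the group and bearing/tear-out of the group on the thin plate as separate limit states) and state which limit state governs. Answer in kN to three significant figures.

252 kN (bolt shear governs)

Bolt shear: A_b = π·24²/4 = 452.4 mm²; R_n = 372 × 452.4 × 2 × 1 / 1000 = 336.6 kN → 0.75 × 336.6 = 252 kN.
Bearing (1.2 l_c t F_u ≤ 2.4 d t F_u): upper limit = 2.4·24·10·470 / 1000 = 270.7 kN.
  Edge l_c = 50 − 27/2 = 36.5 → r_n = 205.9 kN; interior l_c = 95 − 27 = 68 → r_n = 270.7 kN.
  R_n,bearing = 1·205.9 + 1·270.7 = 476.6 kN → 0.75 × 476.6 = 357 kN.
Bolt shear governs: 252 kN.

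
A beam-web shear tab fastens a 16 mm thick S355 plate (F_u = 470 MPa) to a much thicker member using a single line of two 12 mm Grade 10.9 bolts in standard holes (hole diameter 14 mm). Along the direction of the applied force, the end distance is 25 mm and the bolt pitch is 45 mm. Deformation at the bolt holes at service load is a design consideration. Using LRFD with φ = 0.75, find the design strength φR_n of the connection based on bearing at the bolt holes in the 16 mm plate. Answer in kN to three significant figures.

284 kN

Per bolt r_n = 1.2 l_c t F_u ≤ 2.4 d t F_u; upper limit = 2.4 × 12 × 16 × 470 / 1000 = 216.6 kN.
Edge bolt: l_c = 25 − 14/2 = 18 mm → 1.2 × 18 × 16 × 470 / 1000 = 162.4 → r_n = 162.4 kN.
Interior bolts: l_c = 45 − 14 = 31 mm → 1.2 × 31 × 16 × 470 / 1000 = 279.7 → r_n = 216.6 kN.
R_n = 1 × 162.4 + 1 × 216.6 = 379 kN.
Design strength φR_n = 0.75 × 379 = 284 kN.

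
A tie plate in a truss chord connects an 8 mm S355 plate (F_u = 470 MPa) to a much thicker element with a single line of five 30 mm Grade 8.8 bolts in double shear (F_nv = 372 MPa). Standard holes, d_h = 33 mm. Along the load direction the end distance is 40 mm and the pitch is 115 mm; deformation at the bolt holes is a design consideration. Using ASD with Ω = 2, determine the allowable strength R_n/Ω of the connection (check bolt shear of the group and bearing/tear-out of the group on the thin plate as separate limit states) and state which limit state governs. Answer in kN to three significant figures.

594 kN (bearing governs)

Bolt shear: A_b = π·30²/4 = 706.9 mm²; R_n = 372 × 706.9 × 5 × 2 / 1000 = 2630 kN → 2630 / 2 = 1310 kN.
Bearing (1.2 l_c t F_u ≤ 2.4 d t F_u): upper limit = 2.4·30·8·470 / 1000 = 270.7 kN.
  Edge l_c = 40 − 33/2 = 23.5 → r_n = 106 kN; interior l_c = 115 − 33 = 82 → r_n = 270.7 kN.
  R_n,bearing = 1·106 + 4·270.7 = 1189 kN → 1189 / 2 = 594 kN.
Bearing governs: 594 kN.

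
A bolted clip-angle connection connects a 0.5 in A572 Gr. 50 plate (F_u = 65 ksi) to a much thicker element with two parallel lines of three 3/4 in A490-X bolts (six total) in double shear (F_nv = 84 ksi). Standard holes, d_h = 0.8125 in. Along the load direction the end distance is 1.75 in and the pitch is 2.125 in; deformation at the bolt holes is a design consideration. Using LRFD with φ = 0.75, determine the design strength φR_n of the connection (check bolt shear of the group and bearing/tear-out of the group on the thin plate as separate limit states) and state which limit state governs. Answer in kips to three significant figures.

232 kips (bearing governs)

Bolt shear: A_b = π·0.75²/4 = 0.4418 in²; R_n = 84 × 0.4418 × 6 × 2 = 445.3 kips → 0.75 × 445.3 = 334 kips.
Bearing (1.2 l_c t F_u ≤ 2.4 d t F_u): upper limit = 2.4·0.75·0.5·65 = 58.5 kips.
  Edge l_c = 1.75 − 0.8125/2 = 1.344 → r_n = 52.41 kips; interior l_c = 2.125 − 0.8125 = 1.312 → r_n = 51.19 kips.
  R_n,bearing = 2·52.41 + 4·51.19 = 309.6 kips → 0.75 × 309.6 = 232 kips.
Bearing governs: 232 kips.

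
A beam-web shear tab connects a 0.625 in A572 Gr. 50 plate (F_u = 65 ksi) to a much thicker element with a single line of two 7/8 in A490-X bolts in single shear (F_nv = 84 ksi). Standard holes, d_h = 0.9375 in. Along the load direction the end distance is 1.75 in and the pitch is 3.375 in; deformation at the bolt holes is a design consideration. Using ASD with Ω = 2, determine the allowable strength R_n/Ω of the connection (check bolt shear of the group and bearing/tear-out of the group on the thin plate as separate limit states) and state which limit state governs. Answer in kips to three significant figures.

Bolt shear: A_b = π·0.875²/4 = 0.6013 in²; R_n = 84 × 0.6013 × 2 × 1 = 101 kips → 101 / 2 = 50.5 kips.
Bearing (1.2 l_c t F_u ≤ 2.4 d t F_u): upper limit = 2.4·0.875·0.625·65 = 85.31 kips.
  Edge l_c = 1.75 − 0.9375/2 = 1.281 → r_n = 62.46 kips; interior l_c = 3.375 − 0.9375 = 2.438 → r_n = 85.31 kips.
  R_n,bearing = 1·62.46 + 1·85.31 = 147.8 kips → 147.8 / 2 = 73.9 kips.
Bolt shear governs: 50.5 kips.

50.5 kips (bolt shear governs)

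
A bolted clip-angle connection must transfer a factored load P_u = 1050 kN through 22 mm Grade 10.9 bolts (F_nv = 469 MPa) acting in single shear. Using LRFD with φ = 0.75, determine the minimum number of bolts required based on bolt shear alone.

A_b = π·22²/4 = 380.1 mm².
Per-bolt design strength φR_n = 0.75 × 469 × 380.1 × 1 / 1000 = 133.7 kN.
n ≥ 1050 / 133.7 = 7.853 → use 8 bolts.

8 bolts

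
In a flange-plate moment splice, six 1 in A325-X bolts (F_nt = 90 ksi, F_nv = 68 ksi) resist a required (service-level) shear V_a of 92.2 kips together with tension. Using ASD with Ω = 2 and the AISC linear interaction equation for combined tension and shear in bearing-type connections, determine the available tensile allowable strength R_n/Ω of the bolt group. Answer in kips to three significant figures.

A_b = π·1²/4 = 0.7854 in²; f_rv = 92.2 / (6 × 0.7854) = 19.57 ksi.
F'_nt = 1.3 F_nt − (Ω F_nt / F_nv) f_rv = 1.3·90 − (2·90/68)·19.57 = 65.21 ksi, capped at F_nt → F'_nt = 65.21 ksi.
R_n = F'_nt · A_b · n = 65.21 × 0.7854 × 6 = 307.3 kips.
Allowable strength R_n/Ω = 307.3 / 2 = 154 kips.

154 kips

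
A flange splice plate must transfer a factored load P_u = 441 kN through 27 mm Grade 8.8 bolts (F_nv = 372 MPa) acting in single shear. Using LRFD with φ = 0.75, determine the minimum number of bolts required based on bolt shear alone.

3 bolts

A_b = π·27²/4 = 572.6 mm².
Per-bolt design strength φR_n = 0.75 × 372 × 572.6 × 1 / 1000 = 159.7 kN.
n ≥ 441 / 159.7 = 2.761 → use 3 bolts.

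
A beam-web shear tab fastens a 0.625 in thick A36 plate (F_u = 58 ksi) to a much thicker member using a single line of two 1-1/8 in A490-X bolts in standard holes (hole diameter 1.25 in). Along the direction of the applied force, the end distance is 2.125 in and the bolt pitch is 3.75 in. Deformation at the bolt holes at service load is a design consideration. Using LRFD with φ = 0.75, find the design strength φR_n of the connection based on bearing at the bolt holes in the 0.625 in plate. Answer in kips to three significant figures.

Per bolt r_n = 1.2 l_c t F_u ≤ 2.4 d t F_u; upper limit = 2.4 × 1.125 × 0.625 × 58 = 97.87 kips.
Edge bolt: l_c = 2.125 − 1.25/2 = 1.5 in → 1.2 × 1.5 × 0.625 × 58 = 65.25 → r_n = 65.25 kips.
Interior bolts: l_c = 3.75 − 1.25 = 2.5 in → 1.2 × 2.5 × 0.625 × 58 = 108.8 → r_n = 97.87 kips.
R_n = 1 × 65.25 + 1 × 97.87 = 163.1 kips.
Design strength φR_n = 0.75 × 163.1 = 122 kips.

122 kips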